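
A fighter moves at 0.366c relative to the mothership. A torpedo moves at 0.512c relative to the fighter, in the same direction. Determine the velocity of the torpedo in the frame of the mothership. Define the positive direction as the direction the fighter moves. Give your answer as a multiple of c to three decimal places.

0.739c

With v = 0.366 and u' = 0.512 (in units of c),
u = (u' + v)/(1 + u'v/c²):
u = (0.512 + 0.366) / (1 + 0.512·0.366) = 0.8780/1.1874 = 0.7394
(Galilean addition would give +0.878c.)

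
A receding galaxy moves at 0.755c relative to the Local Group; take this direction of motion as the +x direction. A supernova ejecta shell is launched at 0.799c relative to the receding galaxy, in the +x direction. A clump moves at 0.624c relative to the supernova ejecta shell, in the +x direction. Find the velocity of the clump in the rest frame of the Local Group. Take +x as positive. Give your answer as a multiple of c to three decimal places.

0.993c

Apply u = (u' + v)/(1 + u'v/c²) successively, working outward toward the Local Group.
Start: velocity of the receding galaxy relative to the Local Group = 0.7550c.
Compose with the supernova ejecta shell (u' = 0.799 in the receding galaxy frame): u_1 = (0.799 + 0.755) / (1 + 0.799·0.755) = 1.5540/1.6032 = 0.9693.
Compose with the clump (u' = 0.624 in the supernova ejecta shell frame): u_2 = (0.624 + 0.969) / (1 + 0.624·0.969) = 1.5933/1.6048 = 0.9928.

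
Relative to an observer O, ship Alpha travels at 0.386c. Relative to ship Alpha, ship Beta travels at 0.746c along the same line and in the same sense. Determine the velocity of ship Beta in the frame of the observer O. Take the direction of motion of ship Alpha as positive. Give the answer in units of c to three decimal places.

0.879c

With v = 0.386 and u' = 0.746 (in units of c),
u = (u' + v)/(1 + u'v/c²):
u = (0.746 + 0.386) / (1 + 0.746·0.386) = 1.1320/1.2880 = 0.8789
(Galilean addition would give +1.132c, exceeding c.)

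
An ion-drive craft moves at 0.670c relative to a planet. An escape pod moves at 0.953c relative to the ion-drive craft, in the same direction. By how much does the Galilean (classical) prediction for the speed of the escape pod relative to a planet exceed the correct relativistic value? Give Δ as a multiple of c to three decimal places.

Galilean: u_cl = 0.953 + 0.670 = 1.6230.
Relativistic: u_rel = (0.953 + 0.670) / (1 + 0.953·0.670) = 1.6230/1.6385 = 0.9905.
Δ = 1.6230 − 0.9905 = 0.6325.
(The classical prediction exceeds c; the relativistic result does not.)

Δ = 0.632c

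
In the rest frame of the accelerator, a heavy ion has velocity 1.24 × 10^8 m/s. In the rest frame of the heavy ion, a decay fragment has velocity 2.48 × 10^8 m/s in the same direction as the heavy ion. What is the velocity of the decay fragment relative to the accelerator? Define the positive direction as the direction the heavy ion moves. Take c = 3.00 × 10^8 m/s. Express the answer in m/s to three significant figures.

2.77 × 10^8 m/s

In units of c (dividing by 3.00 × 10^8 m/s): v = 0.413, u' = 0.827.
u = (u' + v)/(1 + u'v/c²):
u = (0.827 + 0.413) / (1 + 0.827·0.413) = 1.2400/1.3417 = 0.9242
(Galilean addition would give +1.240c, exceeding c.)
Converting back: u = 0.9242 × 3.00 × 10^8 m/s.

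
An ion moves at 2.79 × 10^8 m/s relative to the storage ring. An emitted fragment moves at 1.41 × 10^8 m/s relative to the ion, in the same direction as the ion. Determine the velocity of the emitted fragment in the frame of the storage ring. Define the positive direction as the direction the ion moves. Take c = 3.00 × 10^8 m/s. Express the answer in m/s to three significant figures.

In units of c (dividing by 3.00 × 10^8 m/s): v = 0.930, u' = 0.470.
u = (u' + v)/(1 + u'v/c²):
u = (0.470 + 0.930) / (1 + 0.470·0.930) = 1.4000/1.4371 = 0.9742
Converting back: u = 0.9742 × 3.00 × 10^8 m/s.

2.92 × 10^8 m/s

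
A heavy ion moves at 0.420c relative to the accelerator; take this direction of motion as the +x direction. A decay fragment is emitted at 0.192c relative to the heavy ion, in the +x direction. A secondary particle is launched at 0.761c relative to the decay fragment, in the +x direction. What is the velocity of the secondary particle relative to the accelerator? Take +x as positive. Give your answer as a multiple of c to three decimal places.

Apply u = (u' + v)/(1 + u'v/c²) successively, working outward toward the accelerator.
Start: velocity of the heavy ion relative to the accelerator = 0.4200c.
Compose with the decay fragment (u' = 0.192 in the heavy ion frame): u_1 = (0.192 + 0.420) / (1 + 0.192·0.420) = 0.6120/1.0806 = 0.5663.
Compose with the secondary particle (u' = 0.761 in the decay fragment frame): u_2 = (0.761 + 0.566) / (1 + 0.761·0.566) = 1.3273/1.4310 = 0.9276.

0.928c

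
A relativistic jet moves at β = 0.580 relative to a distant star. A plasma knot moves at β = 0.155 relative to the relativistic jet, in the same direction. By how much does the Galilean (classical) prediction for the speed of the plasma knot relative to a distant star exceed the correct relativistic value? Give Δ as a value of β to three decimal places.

Δ = 0.061

Galilean: u_cl = 0.155 + 0.580 = 0.7350.
Relativistic: u_rel = (0.155 + 0.580) / (1 + 0.155·0.580) = 0.7350/1.0899 = 0.6744.
Δ = 0.7350 − 0.6744 = 0.0606.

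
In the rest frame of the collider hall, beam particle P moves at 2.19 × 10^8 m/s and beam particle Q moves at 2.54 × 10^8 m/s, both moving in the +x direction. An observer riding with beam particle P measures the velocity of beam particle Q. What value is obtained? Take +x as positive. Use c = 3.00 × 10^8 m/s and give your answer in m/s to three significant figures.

β_A = 0.730, β_B = 0.847 (dividing each by c = 3.00 × 10^8 m/s).
Transform to A's frame with the inverse velocity-addition law: u' = (u − v)/(1 − uv/c²), taking u = β_B and v = β_A.
u' = (0.847 − 0.730) / (1 − (0.730)(0.847)) = 0.1167/0.3819 = 0.3055.
u' = 0.3055 × 3.00 × 10^8 m/s.

+9.16 × 10^7 m/s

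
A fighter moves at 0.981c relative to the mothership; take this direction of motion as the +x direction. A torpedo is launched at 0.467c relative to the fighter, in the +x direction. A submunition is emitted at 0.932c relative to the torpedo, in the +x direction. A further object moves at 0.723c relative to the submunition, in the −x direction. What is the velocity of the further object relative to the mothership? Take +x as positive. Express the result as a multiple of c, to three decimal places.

Apply u = (u' + v)/(1 + u'v/c²) successively, working outward toward the mothership.
Start: velocity of the fighter relative to the mothership = 0.9810c.
Compose with the torpedo (u' = 0.467 in the fighter frame): u_1 = (0.467 + 0.981) / (1 + 0.467·0.981) = 1.4480/1.4581 = 0.9931.
Compose with the submunition (u' = 0.932 in the torpedo frame): u_2 = (0.932 + 0.993) / (1 + 0.932·0.993) = 1.9251/1.9255 = 0.9998.
Compose with the further object (u' = -0.723 in the submunition frame): u_3 = (-0.723 + 1.000) / (1 + (-0.723)·1.000) = 0.2768/0.2772 = 0.9985.

+0.998c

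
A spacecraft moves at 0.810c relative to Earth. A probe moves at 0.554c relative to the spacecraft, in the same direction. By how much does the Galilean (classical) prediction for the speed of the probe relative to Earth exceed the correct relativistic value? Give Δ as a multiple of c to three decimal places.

Δ = 0.422c

Galilean: u_cl = 0.554 + 0.810 = 1.3640.
Relativistic: u_rel = (0.554 + 0.810) / (1 + 0.554·0.810) = 1.3640/1.4487 = 0.9415.
Δ = 1.3640 − 0.9415 = 0.4225.
(The classical prediction exceeds c; the relativistic result does not.)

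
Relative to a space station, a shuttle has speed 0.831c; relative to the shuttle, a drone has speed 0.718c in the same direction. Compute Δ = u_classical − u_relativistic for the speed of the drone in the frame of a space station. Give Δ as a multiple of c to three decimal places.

Galilean: u_cl = 0.718 + 0.831 = 1.5490.
Relativistic: u_rel = (0.718 + 0.831) / (1 + 0.718·0.831) = 1.5490/1.5967 = 0.9702.
Δ = 1.5490 − 0.9702 = 0.5788.
(The classical prediction exceeds c; the relativistic result does not.)

Δ = 0.579c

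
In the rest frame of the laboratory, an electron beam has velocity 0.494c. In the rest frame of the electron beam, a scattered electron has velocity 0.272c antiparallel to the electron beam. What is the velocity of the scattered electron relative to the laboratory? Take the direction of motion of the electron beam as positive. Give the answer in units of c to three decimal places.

+0.256c

With v = 0.494 and u' = -0.272 (in units of c),
u = (u' + v)/(1 + u'v/c²):
u = (-0.272 + 0.494) / (1 + (-0.272)·0.494) = 0.2220/0.8656 = 0.2565
(Galilean addition would give +0.222c.)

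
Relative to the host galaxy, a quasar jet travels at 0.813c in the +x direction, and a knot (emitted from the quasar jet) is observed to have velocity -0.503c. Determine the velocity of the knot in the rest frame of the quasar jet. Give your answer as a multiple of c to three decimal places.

Invert the composition law: u' = (u − v)/(1 − uv/c²).
u' = (-0.503 − 0.813) / (1 − (-0.503)(0.813)) = -1.3160/1.4089 = -0.9340.

-0.934c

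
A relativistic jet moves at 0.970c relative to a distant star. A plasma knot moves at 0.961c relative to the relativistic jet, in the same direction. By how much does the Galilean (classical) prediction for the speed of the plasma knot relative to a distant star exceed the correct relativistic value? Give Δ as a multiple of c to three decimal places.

Δ = 0.932c

Galilean: u_cl = 0.961 + 0.970 = 1.9310.
Relativistic: u_rel = (0.961 + 0.970) / (1 + 0.961·0.970) = 1.9310/1.9322 = 0.9994.
Δ = 1.9310 − 0.9994 = 0.9316.
(The classical prediction exceeds c; the relativistic result does not.)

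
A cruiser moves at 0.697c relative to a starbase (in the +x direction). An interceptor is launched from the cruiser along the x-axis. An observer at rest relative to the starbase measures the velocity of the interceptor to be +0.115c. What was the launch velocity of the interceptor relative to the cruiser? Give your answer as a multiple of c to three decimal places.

-0.633c

Invert the composition law: u' = (u − v)/(1 − uv/c²).
u' = (0.115 − 0.697) / (1 − (0.115)(0.697)) = -0.5820/0.9198 = -0.6327.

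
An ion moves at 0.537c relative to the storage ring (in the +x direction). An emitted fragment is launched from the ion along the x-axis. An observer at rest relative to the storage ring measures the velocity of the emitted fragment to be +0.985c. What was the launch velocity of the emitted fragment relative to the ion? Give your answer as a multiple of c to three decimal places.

Invert the composition law: u' = (u − v)/(1 − uv/c²).
u' = (0.985 − 0.537) / (1 − (0.985)(0.537)) = 0.4480/0.4711 = 0.9511.

+0.951c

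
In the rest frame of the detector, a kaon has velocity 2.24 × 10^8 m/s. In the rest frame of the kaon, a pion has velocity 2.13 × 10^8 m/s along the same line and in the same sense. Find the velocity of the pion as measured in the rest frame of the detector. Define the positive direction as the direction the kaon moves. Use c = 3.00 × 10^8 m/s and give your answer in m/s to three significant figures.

2.86 × 10^8 m/s

In units of c (dividing by 3.00 × 10^8 m/s): v = 0.747, u' = 0.710.
u = (u' + v)/(1 + u'v/c²):
u = (0.710 + 0.747) / (1 + 0.710·0.747) = 1.4567/1.5301 = 0.9520
Converting back: u = 0.9520 × 3.00 × 10^8 m/s.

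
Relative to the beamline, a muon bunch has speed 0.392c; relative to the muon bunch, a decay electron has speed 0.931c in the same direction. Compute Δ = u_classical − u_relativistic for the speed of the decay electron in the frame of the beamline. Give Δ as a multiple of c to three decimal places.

Δ = 0.354c

Galilean: u_cl = 0.931 + 0.392 = 1.3230.
Relativistic: u_rel = (0.931 + 0.392) / (1 + 0.931·0.392) = 1.3230/1.3650 = 0.9693.
Δ = 1.3230 − 0.9693 = 0.3537.
(The classical prediction exceeds c; the relativistic result does not.)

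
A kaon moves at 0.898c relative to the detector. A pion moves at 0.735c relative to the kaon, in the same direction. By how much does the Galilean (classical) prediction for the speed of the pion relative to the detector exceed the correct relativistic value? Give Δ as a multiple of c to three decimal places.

Δ = 0.649c

Galilean: u_cl = 0.735 + 0.898 = 1.6330.
Relativistic: u_rel = (0.735 + 0.898) / (1 + 0.735·0.898) = 1.6330/1.6600 = 0.9837.
Δ = 1.6330 − 0.9837 = 0.6493.
(The classical prediction exceeds c; the relativistic result does not.)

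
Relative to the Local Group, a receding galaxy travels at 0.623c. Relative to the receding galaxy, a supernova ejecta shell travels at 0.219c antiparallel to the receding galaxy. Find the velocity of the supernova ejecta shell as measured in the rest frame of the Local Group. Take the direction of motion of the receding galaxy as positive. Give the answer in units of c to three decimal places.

With v = 0.623 and u' = -0.219 (in units of c),
u = (u' + v)/(1 + u'v/c²):
u = (-0.219 + 0.623) / (1 + (-0.219)·0.623) = 0.4040/0.8636 = 0.4678

+0.468c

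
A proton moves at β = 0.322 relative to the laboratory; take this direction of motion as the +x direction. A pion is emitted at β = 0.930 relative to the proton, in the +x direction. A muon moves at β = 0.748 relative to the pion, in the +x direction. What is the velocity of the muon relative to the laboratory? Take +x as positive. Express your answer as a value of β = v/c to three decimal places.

β = 0.995

Apply u = (u' + v)/(1 + u'v/c²) successively, working outward toward the laboratory.
Start: velocity of the proton relative to the laboratory = 0.3220c.
Compose with the pion (u' = 0.930 in the proton frame): u_1 = (0.930 + 0.322) / (1 + 0.930·0.322) = 1.2520/1.2995 = 0.9635.
Compose with the muon (u' = 0.748 in the pion frame): u_2 = (0.748 + 0.963) / (1 + 0.748·0.963) = 1.7115/1.7207 = 0.9947.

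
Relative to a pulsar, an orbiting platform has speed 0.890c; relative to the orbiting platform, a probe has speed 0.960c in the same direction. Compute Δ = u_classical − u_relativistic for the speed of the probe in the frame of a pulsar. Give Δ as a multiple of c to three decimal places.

Δ = 0.852c

Galilean: u_cl = 0.960 + 0.890 = 1.8500.
Relativistic: u_rel = (0.960 + 0.890) / (1 + 0.960·0.890) = 1.8500/1.8544 = 0.9976.
Δ = 1.8500 − 0.9976 = 0.8524.
(The classical prediction exceeds c; the relativistic result does not.)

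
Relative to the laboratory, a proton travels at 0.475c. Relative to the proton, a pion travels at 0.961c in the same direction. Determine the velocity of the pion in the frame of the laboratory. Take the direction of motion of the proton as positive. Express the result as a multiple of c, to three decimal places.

With v = 0.475 and u' = 0.961 (in units of c),
u = (u' + v)/(1 + u'v/c²):
u = (0.961 + 0.475) / (1 + 0.961·0.475) = 1.4360/1.4565 = 0.9859

0.986c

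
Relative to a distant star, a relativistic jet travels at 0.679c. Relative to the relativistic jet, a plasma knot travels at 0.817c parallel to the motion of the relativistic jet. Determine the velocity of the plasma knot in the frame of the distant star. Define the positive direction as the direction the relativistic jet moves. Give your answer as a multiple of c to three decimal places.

With v = 0.679 and u' = 0.817 (in units of c),
u = (u' + v)/(1 + u'v/c²):
u = (0.817 + 0.679) / (1 + 0.817·0.679) = 1.4960/1.5547 = 0.9622

0.962c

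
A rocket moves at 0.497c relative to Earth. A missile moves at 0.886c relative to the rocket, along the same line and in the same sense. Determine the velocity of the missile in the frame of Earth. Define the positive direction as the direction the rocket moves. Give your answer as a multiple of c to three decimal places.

With v = 0.497 and u' = 0.886 (in units of c),
u = (u' + v)/(1 + u'v/c²):
u = (0.886 + 0.497) / (1 + 0.886·0.497) = 1.3830/1.4403 = 0.9602

0.960c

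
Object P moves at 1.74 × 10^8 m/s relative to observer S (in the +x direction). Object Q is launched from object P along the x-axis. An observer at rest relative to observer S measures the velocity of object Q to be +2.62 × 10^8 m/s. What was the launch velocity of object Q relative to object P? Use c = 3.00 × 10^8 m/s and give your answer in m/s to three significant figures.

v = 0.580c, u = 0.873c.
Invert the composition law: u' = (u − v)/(1 − uv/c²).
u' = (0.873 − 0.580) / (1 − (0.873)(0.580)) = 0.2933/0.4935 = 0.5944.
u' = 0.5944 × 3.00 × 10^8 m/s.

+1.78 × 10^8 m/s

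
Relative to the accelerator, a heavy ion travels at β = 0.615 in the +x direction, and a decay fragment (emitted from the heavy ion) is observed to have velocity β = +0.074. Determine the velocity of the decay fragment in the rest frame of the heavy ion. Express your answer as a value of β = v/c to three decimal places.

β = -0.567

Invert the composition law: u' = (u − v)/(1 − uv/c²).
u' = (0.074 − 0.615) / (1 − (0.074)(0.615)) = -0.5410/0.9545 = -0.5668.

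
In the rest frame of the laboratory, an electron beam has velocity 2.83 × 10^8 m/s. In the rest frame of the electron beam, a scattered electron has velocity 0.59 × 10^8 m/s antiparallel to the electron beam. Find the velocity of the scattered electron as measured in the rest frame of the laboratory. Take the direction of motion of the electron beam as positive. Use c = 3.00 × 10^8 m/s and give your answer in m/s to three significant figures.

In units of c (dividing by 3.00 × 10^8 m/s): v = 0.943, u' = -0.197.
u = (u' + v)/(1 + u'v/c²):
u = (-0.197 + 0.943) / (1 + (-0.197)·0.943) = 0.7467/0.8145 = 0.9167
(Galilean addition would give +0.747c.)
Converting back: u = 0.9167 × 3.00 × 10^8 m/s.

+2.75 × 10^8 m/s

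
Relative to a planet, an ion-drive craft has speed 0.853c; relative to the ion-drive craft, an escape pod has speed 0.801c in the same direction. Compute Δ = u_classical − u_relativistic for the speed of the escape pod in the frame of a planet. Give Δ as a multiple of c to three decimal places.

Galilean: u_cl = 0.801 + 0.853 = 1.6540.
Relativistic: u_rel = (0.801 + 0.853) / (1 + 0.801·0.853) = 1.6540/1.6833 = 0.9826.
Δ = 1.6540 − 0.9826 = 0.6714.
(The classical prediction exceeds c; the relativistic result does not.)

Δ = 0.671c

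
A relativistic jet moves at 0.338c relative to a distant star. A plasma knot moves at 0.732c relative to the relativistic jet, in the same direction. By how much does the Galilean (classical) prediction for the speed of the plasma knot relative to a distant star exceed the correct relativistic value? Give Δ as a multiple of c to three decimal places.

Δ = 0.212c

Galilean: u_cl = 0.732 + 0.338 = 1.0700.
Relativistic: u_rel = (0.732 + 0.338) / (1 + 0.732·0.338) = 1.0700/1.2474 = 0.8578.
Δ = 1.0700 − 0.8578 = 0.2122.
(The classical prediction exceeds c; the relativistic result does not.)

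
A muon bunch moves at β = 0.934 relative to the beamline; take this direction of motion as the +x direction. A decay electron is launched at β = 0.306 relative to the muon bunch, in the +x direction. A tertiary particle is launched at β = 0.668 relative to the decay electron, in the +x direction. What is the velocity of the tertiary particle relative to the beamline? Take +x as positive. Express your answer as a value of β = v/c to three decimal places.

Apply u = (u' + v)/(1 + u'v/c²) successively, working outward toward the beamline.
Start: velocity of the muon bunch relative to the beamline = 0.9340c.
Compose with the decay electron (u' = 0.306 in the muon bunch frame): u_1 = (0.306 + 0.934) / (1 + 0.306·0.934) = 1.2400/1.2858 = 0.9644.
Compose with the tertiary particle (u' = 0.668 in the decay electron frame): u_2 = (0.668 + 0.964) / (1 + 0.668·0.964) = 1.6324/1.6442 = 0.9928.

β = 0.993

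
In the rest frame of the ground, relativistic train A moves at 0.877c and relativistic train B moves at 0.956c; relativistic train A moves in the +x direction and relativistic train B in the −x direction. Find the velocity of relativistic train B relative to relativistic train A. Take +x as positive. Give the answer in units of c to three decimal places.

β_A = 0.877, β_B = -0.956.
Transform to A's frame with the inverse velocity-addition law: u' = (u − v)/(1 − uv/c²), taking u = β_B and v = β_A.
u' = (-0.956 − 0.877) / (1 − (0.877)(-0.956)) = -1.8330/1.8384 = -0.9971.

-0.997c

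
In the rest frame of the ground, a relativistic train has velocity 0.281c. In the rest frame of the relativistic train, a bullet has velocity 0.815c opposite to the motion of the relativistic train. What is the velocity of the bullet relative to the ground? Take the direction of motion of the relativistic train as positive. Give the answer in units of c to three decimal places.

-0.693c

With v = 0.281 and u' = -0.815 (in units of c),
u = (u' + v)/(1 + u'v/c²):
u = (-0.815 + 0.281) / (1 + (-0.815)·0.281) = -0.5340/0.7710 = -0.6926
(Galilean addition would give -0.534c.)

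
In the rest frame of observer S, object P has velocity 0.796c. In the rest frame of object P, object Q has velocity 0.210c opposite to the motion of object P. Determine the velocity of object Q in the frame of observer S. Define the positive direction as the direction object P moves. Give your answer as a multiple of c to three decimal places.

With v = 0.796 and u' = -0.210 (in units of c),
u = (u' + v)/(1 + u'v/c²):
u = (-0.210 + 0.796) / (1 + (-0.210)·0.796) = 0.5860/0.8328 = 0.7036
(Galilean addition would give +0.586c.)

+0.704c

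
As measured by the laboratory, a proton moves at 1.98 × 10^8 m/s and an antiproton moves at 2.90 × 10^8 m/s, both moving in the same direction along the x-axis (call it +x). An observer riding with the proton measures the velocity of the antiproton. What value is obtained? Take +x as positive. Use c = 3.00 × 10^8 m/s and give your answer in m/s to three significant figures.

β_A = 0.660, β_B = 0.967 (dividing each by c = 3.00 × 10^8 m/s).
Transform to A's frame with the inverse velocity-addition law: u' = (u − v)/(1 − uv/c²), taking u = β_B and v = β_A.
u' = (0.967 − 0.660) / (1 − (0.660)(0.967)) = 0.3067/0.3620 = 0.8471.
u' = 0.8471 × 3.00 × 10^8 m/s.

+2.54 × 10^8 m/s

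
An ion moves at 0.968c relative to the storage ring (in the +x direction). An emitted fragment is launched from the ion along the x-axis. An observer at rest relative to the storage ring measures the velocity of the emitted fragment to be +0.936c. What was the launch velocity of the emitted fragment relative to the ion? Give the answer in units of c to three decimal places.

-0.341c

Invert the composition law: u' = (u − v)/(1 − uv/c²).
u' = (0.936 − 0.968) / (1 − (0.936)(0.968)) = -0.0320/0.0940 = -0.3406.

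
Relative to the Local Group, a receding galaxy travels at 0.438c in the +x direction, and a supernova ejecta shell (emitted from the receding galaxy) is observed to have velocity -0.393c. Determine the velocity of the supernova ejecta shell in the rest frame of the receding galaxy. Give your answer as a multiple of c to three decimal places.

-0.709c

Invert the composition law: u' = (u − v)/(1 − uv/c²).
u' = (-0.393 − 0.438) / (1 − (-0.393)(0.438)) = -0.8310/1.1721 = -0.7090.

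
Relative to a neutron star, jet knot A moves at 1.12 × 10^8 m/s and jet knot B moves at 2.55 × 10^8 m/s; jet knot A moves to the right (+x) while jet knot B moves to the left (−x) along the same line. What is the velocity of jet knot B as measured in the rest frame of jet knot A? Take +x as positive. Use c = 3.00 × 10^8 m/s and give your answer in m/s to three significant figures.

β_A = 0.373, β_B = -0.850 (dividing each by c = 3.00 × 10^8 m/s).
Transform to A's frame with the inverse velocity-addition law: u' = (u − v)/(1 − uv/c²), taking u = β_B and v = β_A.
u' = (-0.850 − 0.373) / (1 − (0.373)(-0.850)) = -1.2233/1.3173 = -0.9286.
u' = -0.9286 × 3.00 × 10^8 m/s.

-2.79 × 10^8 m/s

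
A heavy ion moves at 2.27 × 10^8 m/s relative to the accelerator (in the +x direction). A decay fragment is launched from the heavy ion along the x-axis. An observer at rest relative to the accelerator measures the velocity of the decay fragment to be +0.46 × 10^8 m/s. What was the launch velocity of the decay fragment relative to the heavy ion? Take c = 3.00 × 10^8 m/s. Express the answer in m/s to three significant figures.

v = 0.757c, u = 0.153c.
Invert the composition law: u' = (u − v)/(1 − uv/c²).
u' = (0.153 − 0.757) / (1 − (0.153)(0.757)) = -0.6033/0.8840 = -0.6825.
u' = -0.6825 × 3.00 × 10^8 m/s.

-2.05 × 10^8 m/s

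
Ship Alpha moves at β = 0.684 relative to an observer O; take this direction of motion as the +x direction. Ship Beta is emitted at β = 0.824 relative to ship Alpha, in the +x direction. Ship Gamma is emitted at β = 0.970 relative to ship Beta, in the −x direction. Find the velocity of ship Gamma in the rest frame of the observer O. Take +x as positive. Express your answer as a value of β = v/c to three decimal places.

β = -0.086

Apply u = (u' + v)/(1 + u'v/c²) successively, working outward toward the observer O.
Start: velocity of ship Alpha relative to the observer O = 0.6840c.
Compose with ship Beta (u' = 0.824 in ship Alpha frame): u_1 = (0.824 + 0.684) / (1 + 0.824·0.684) = 1.5080/1.5636 = 0.9644.
Compose with ship Gamma (u' = -0.970 in ship Beta frame): u_2 = (-0.970 + 0.964) / (1 + (-0.970)·0.964) = -0.0056/0.0645 = -0.0863.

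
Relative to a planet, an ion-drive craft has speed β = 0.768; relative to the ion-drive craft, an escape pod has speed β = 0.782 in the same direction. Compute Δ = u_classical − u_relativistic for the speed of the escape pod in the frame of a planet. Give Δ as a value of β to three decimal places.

Δ = 0.582

Galilean: u_cl = 0.782 + 0.768 = 1.5500.
Relativistic: u_rel = (0.782 + 0.768) / (1 + 0.782·0.768) = 1.5500/1.6006 = 0.9684.
Δ = 1.5500 − 0.9684 = 0.5816.
(The classical prediction exceeds c; the relativistic result does not.)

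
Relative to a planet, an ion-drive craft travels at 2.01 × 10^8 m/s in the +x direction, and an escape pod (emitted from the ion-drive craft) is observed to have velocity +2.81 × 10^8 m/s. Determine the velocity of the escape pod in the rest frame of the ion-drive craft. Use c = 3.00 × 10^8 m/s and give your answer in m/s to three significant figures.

v = 0.670c, u = 0.937c.
Invert the composition law: u' = (u − v)/(1 − uv/c²).
u' = (0.937 − 0.670) / (1 − (0.937)(0.670)) = 0.2667/0.3724 = 0.7160.
u' = 0.7160 × 3.00 × 10^8 m/s.

+2.15 × 10^8 m/s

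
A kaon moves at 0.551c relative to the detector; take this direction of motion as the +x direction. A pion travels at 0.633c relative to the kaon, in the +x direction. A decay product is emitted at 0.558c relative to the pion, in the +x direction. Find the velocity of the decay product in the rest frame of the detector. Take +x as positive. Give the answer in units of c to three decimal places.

0.964c

Apply u = (u' + v)/(1 + u'v/c²) successively, working outward toward the detector.
Start: velocity of the kaon relative to the detector = 0.5510c.
Compose with the pion (u' = 0.633 in the kaon frame): u_1 = (0.633 + 0.551) / (1 + 0.633·0.551) = 1.1840/1.3488 = 0.8778.
Compose with the decay product (u' = 0.558 in the pion frame): u_2 = (0.558 + 0.878) / (1 + 0.558·0.878) = 1.4358/1.4898 = 0.9638.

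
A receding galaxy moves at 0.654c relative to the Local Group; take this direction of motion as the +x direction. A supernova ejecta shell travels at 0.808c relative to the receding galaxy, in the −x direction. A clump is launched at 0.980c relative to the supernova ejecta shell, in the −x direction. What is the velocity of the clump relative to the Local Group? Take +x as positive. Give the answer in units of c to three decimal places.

Apply u = (u' + v)/(1 + u'v/c²) successively, working outward toward the Local Group.
Start: velocity of the receding galaxy relative to the Local Group = 0.6540c.
Compose with the supernova ejecta shell (u' = -0.808 in the receding galaxy frame): u_1 = (-0.808 + 0.654) / (1 + (-0.808)·0.654) = -0.1540/0.4716 = -0.3266.
Compose with the clump (u' = -0.980 in the supernova ejecta shell frame): u_2 = (-0.980 + (-0.327)) / (1 + (-0.980)·(-0.327)) = -1.3066/1.3200 = -0.9898.

-0.990c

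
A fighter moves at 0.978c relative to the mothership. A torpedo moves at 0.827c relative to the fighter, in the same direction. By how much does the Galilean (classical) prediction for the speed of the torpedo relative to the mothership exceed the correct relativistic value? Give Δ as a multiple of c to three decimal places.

Δ = 0.807c

Galilean: u_cl = 0.827 + 0.978 = 1.8050.
Relativistic: u_rel = (0.827 + 0.978) / (1 + 0.827·0.978) = 1.8050/1.8088 = 0.9979.
Δ = 1.8050 − 0.9979 = 0.8071.
(The classical prediction exceeds c; the relativistic result does not.)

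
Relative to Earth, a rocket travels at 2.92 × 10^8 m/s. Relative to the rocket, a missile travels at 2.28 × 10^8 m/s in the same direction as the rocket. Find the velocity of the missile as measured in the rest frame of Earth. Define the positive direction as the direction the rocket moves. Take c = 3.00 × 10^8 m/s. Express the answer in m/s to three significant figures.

In units of c (dividing by 3.00 × 10^8 m/s): v = 0.973, u' = 0.760.
u = (u' + v)/(1 + u'v/c²):
u = (0.760 + 0.973) / (1 + 0.760·0.973) = 1.7333/1.7397 = 0.9963
Converting back: u = 0.9963 × 3.00 × 10^8 m/s.

2.99 × 10^8 m/s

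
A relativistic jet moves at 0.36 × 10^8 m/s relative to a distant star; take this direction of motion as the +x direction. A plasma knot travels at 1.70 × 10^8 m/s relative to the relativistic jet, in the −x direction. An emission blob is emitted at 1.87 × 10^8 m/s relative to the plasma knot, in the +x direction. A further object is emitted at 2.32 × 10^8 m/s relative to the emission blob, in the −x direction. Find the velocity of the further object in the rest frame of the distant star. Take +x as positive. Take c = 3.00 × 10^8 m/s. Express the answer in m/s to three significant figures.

Apply u = (u' + v)/(1 + u'v/c²) successively, working outward toward the distant star.
(Dividing each given speed by c = 3.00 × 10^8 m/s to work in units of c.)
Start: velocity of the relativistic jet relative to the distant star = 0.1200c.
Compose with the plasma knot (u' = -0.567 in the relativistic jet frame): u_1 = (-0.567 + 0.120) / (1 + (-0.567)·0.120) = -0.4467/0.9320 = -0.4793.
Compose with the emission blob (u' = 0.623 in the plasma knot frame): u_2 = (0.623 + (-0.479)) / (1 + 0.623·(-0.479)) = 0.1441/0.7013 = 0.2055.
Compose with the further object (u' = -0.773 in the emission blob frame): u_3 = (-0.773 + 0.205) / (1 + (-0.773)·0.205) = -0.5679/0.8411 = -0.6752.
So u = -0.6752 × 3.00 × 10^8 m/s.

-2.03 × 10^8 m/s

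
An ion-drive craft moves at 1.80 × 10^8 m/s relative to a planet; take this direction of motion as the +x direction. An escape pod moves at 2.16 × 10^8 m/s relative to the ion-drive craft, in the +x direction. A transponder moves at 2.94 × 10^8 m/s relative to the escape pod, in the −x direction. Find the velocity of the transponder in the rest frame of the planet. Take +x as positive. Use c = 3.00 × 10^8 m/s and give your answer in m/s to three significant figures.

-1.81 × 10^8 m/s

Apply u = (u' + v)/(1 + u'v/c²) successively, working outward toward the planet.
(Dividing each given speed by c = 3.00 × 10^8 m/s to work in units of c.)
Start: velocity of the ion-drive craft relative to the planet = 0.6000c.
Compose with the escape pod (u' = 0.720 in the ion-drive craft frame): u_1 = (0.720 + 0.600) / (1 + 0.720·0.600) = 1.3200/1.4320 = 0.9218.
Compose with the transponder (u' = -0.980 in the escape pod frame): u_2 = (-0.980 + 0.922) / (1 + (-0.980)·0.922) = -0.0582/0.0966 = -0.6023.
So u = -0.6023 × 3.00 × 10^8 m/s.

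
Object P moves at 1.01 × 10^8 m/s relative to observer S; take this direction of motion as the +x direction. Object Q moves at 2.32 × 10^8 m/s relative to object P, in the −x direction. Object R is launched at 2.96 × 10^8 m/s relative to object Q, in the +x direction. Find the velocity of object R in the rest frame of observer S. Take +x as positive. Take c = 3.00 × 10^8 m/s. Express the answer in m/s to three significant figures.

Apply u = (u' + v)/(1 + u'v/c²) successively, working outward toward observer S.
(Dividing each given speed by c = 3.00 × 10^8 m/s to work in units of c.)
Start: velocity of object P relative to observer S = 0.3367c.
Compose with object Q (u' = -0.773 in object P frame): u_1 = (-0.773 + 0.337) / (1 + (-0.773)·0.337) = -0.4367/0.7396 = -0.5904.
Compose with object R (u' = 0.987 in object Q frame): u_2 = (0.987 + (-0.590)) / (1 + 0.987·(-0.590)) = 0.3963/0.4175 = 0.9492.
So u = 0.9492 × 3.00 × 10^8 m/s.

+2.85 × 10^8 m/s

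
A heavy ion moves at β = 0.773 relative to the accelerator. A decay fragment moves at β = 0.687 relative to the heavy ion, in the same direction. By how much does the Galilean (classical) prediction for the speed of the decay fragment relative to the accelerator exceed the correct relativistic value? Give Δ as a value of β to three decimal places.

Galilean: u_cl = 0.687 + 0.773 = 1.4600.
Relativistic: u_rel = (0.687 + 0.773) / (1 + 0.687·0.773) = 1.4600/1.5311 = 0.9536.
Δ = 1.4600 − 0.9536 = 0.5064.
(The classical prediction exceeds c; the relativistic result does not.)

Δ = 0.506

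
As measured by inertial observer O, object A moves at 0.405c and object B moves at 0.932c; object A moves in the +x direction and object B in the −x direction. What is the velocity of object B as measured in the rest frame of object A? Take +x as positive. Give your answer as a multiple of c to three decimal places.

-0.971c

β_A = 0.405, β_B = -0.932.
Transform to A's frame with the inverse velocity-addition law: u' = (u − v)/(1 − uv/c²), taking u = β_B and v = β_A.
u' = (-0.932 − 0.405) / (1 − (0.405)(-0.932)) = -1.3370/1.3775 = -0.9706.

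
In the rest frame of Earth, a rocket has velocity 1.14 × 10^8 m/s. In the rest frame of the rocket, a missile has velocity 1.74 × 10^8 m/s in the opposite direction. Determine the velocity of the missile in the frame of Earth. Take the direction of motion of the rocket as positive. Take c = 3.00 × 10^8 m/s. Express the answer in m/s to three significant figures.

-7.70 × 10^7 m/s

In units of c (dividing by 3.00 × 10^8 m/s): v = 0.380, u' = -0.580.
u = (u' + v)/(1 + u'v/c²):
u = (-0.580 + 0.380) / (1 + (-0.580)·0.380) = -0.2000/0.7796 = -0.2565
Converting back: u = -0.2565 × 3.00 × 10^8 m/s.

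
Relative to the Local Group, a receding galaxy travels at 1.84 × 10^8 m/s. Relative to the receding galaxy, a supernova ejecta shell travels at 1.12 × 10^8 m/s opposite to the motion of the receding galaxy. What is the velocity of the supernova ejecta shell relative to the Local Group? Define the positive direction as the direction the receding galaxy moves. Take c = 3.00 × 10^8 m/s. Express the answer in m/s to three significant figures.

In units of c (dividing by 3.00 × 10^8 m/s): v = 0.613, u' = -0.373.
u = (u' + v)/(1 + u'v/c²):
u = (-0.373 + 0.613) / (1 + (-0.373)·0.613) = 0.2400/0.7710 = 0.3113
(Galilean addition would give +0.240c.)
Converting back: u = 0.3113 × 3.00 × 10^8 m/s.

+9.34 × 10^7 m/s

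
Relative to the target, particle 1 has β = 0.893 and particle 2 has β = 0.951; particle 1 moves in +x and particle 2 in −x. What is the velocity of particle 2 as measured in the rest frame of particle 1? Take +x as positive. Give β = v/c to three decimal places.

β_A = 0.893, β_B = -0.951.
Transform to A's frame with the inverse velocity-addition law: u' = (u − v)/(1 − uv/c²), taking u = β_B and v = β_A.
u' = (-0.951 − 0.893) / (1 − (0.893)(-0.951)) = -1.8440/1.8492 = -0.9972.

β = -0.997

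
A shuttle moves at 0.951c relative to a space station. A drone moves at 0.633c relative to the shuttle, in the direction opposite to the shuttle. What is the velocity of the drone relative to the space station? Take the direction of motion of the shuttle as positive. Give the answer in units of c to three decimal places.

With v = 0.951 and u' = -0.633 (in units of c),
u = (u' + v)/(1 + u'v/c²):
u = (-0.633 + 0.951) / (1 + (-0.633)·0.951) = 0.3180/0.3980 = 0.7990
(Galilean addition would give +0.318c.)

+0.799c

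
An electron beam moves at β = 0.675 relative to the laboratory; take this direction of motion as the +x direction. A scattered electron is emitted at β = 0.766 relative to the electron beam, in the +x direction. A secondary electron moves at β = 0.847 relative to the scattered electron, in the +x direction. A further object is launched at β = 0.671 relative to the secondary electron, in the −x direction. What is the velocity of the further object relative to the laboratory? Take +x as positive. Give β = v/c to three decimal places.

β = +0.979

Apply u = (u' + v)/(1 + u'v/c²) successively, working outward toward the laboratory.
Start: velocity of the electron beam relative to the laboratory = 0.6750c.
Compose with the scattered electron (u' = 0.766 in the electron beam frame): u_1 = (0.766 + 0.675) / (1 + 0.766·0.675) = 1.4410/1.5171 = 0.9499.
Compose with the secondary electron (u' = 0.847 in the scattered electron frame): u_2 = (0.847 + 0.950) / (1 + 0.847·0.950) = 1.7969/1.8045 = 0.9957.
Compose with the further object (u' = -0.671 in the secondary electron frame): u_3 = (-0.671 + 0.996) / (1 + (-0.671)·0.996) = 0.3247/0.3319 = 0.9786.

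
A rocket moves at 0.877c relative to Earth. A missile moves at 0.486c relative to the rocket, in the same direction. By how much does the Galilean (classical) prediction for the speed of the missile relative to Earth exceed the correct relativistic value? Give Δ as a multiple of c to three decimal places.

Galilean: u_cl = 0.486 + 0.877 = 1.3630.
Relativistic: u_rel = (0.486 + 0.877) / (1 + 0.486·0.877) = 1.3630/1.4262 = 0.9557.
Δ = 1.3630 − 0.9557 = 0.4073.
(The classical prediction exceeds c; the relativistic result does not.)

Δ = 0.407c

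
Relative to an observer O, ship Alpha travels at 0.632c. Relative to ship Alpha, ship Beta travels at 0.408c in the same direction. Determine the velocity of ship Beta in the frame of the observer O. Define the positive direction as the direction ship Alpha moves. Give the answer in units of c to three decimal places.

0.827c

With v = 0.632 and u' = 0.408 (in units of c),
u = (u' + v)/(1 + u'v/c²):
u = (0.408 + 0.632) / (1 + 0.408·0.632) = 1.0400/1.2579 = 0.8268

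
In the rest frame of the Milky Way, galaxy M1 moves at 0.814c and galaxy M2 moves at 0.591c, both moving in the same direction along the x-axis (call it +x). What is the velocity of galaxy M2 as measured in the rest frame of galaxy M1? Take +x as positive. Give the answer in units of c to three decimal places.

-0.430c

β_A = 0.814, β_B = 0.591.
Transform to A's frame with the inverse velocity-addition law: u' = (u − v)/(1 − uv/c²), taking u = β_B and v = β_A.
u' = (0.591 − 0.814) / (1 − (0.814)(0.591)) = -0.2230/0.5189 = -0.4297.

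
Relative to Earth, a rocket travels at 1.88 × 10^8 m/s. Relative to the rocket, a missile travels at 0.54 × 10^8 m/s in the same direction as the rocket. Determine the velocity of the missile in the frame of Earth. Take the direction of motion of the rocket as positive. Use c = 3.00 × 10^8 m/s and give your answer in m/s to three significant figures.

2.17 × 10^8 m/s

In units of c (dividing by 3.00 × 10^8 m/s): v = 0.627, u' = 0.180.
u = (u' + v)/(1 + u'v/c²):
u = (0.180 + 0.627) / (1 + 0.180·0.627) = 0.8067/1.1128 = 0.7249
Converting back: u = 0.7249 × 3.00 × 10^8 m/s.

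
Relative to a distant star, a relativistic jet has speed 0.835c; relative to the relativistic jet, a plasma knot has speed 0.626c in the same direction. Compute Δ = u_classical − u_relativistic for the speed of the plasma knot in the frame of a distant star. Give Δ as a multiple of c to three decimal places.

Galilean: u_cl = 0.626 + 0.835 = 1.4610.
Relativistic: u_rel = (0.626 + 0.835) / (1 + 0.626·0.835) = 1.4610/1.5227 = 0.9595.
Δ = 1.4610 − 0.9595 = 0.5015.
(The classical prediction exceeds c; the relativistic result does not.)

Δ = 0.502c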